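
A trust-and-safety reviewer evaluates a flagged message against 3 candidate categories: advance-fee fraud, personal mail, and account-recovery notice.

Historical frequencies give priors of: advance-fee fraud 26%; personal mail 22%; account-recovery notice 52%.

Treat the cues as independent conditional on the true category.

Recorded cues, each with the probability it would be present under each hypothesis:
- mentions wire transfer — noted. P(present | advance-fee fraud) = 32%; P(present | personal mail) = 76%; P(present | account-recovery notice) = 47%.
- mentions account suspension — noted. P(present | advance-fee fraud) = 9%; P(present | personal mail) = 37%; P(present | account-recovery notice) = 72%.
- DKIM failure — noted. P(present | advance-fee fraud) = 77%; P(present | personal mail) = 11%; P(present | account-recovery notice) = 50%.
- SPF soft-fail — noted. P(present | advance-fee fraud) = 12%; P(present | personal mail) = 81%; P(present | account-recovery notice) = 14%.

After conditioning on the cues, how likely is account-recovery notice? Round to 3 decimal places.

0.665

By Bayes' rule with conditional independence, the unnormalized weight for each hypothesis is prior × ∏ likelihoods:
  advance-fee fraud: 0.26 × 0.32 × 0.09 × 0.77 × 0.12 = 0.00069189
  personal mail: 0.22 × 0.76 × 0.37 × 0.11 × 0.81 = 0.0055121
  account-recovery notice: 0.52 × 0.47 × 0.72 × 0.50 × 0.14 = 0.012318
The unnormalized weights sum to 0.018522.
P(account-recovery notice | evidence) = 0.012318 / 0.018522 ≈ 0.665.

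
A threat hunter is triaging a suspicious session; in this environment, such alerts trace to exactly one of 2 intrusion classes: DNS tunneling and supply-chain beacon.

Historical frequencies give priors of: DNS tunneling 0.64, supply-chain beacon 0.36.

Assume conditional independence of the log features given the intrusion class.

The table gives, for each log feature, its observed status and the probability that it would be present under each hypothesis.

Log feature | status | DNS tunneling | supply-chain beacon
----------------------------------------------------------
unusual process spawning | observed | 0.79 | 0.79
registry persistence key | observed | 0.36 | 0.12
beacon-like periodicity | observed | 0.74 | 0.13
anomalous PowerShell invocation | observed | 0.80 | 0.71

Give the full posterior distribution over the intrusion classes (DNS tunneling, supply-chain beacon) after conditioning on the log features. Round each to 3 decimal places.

For each hypothesis, the unnormalized posterior weight is prior × product of the log feature likelihoods:
  DNS tunneling: 0.64 × 0.79 × 0.36 × 0.74 × 0.80 = 0.10775
  supply-chain beacon: 0.36 × 0.79 × 0.12 × 0.13 × 0.71 = 0.00315
The unnormalized weights sum to 0.1109.
P(DNS tunneling | evidence) = 0.10775 / 0.1109 ≈ 0.972
P(supply-chain beacon | evidence) = 0.00315 / 0.1109 ≈ 0.028

0.972, 0.028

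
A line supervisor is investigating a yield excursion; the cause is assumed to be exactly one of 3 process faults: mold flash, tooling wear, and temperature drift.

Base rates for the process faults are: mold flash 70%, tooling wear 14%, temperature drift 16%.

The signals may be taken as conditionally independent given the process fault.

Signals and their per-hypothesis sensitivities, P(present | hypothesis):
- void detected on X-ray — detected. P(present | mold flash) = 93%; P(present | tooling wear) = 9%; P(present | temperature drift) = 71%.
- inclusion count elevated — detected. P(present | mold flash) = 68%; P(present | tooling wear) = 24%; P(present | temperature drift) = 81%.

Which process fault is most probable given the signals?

By Bayes' rule with conditional independence, the unnormalized weight for each hypothesis is prior × ∏ likelihoods:
  mold flash: 0.70 × 0.93 × 0.68 = 0.44268
  tooling wear: 0.14 × 0.09 × 0.24 = 0.003024
  temperature drift: 0.16 × 0.71 × 0.81 = 0.092016
Marginal likelihood of the evidence = 0.53772.
P(mold flash | evidence) ≈ 0.44268 / 0.53772 ≈ 0.823
P(tooling wear | evidence) ≈ 0.003024 / 0.53772 ≈ 0.006
P(temperature drift | evidence) ≈ 0.092016 / 0.53772 ≈ 0.171
The largest is 0.823, so mold flash is most probable.

mold flash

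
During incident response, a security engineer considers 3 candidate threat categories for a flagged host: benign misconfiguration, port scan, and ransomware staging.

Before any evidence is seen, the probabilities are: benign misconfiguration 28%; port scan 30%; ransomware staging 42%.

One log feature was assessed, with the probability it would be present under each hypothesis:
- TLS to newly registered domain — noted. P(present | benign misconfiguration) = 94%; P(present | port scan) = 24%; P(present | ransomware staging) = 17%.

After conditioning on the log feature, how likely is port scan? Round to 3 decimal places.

0.177

By Bayes' rule, the unnormalized weight for each hypothesis is prior × likelihood:
  benign misconfiguration: 0.28 × 0.94 = 0.2632
  port scan: 0.30 × 0.24 = 0.072
  ransomware staging: 0.42 × 0.17 = 0.0714
Marginal likelihood of the evidence = 0.4066.
P(port scan | evidence) = 0.072 / 0.4066 ≈ 0.177.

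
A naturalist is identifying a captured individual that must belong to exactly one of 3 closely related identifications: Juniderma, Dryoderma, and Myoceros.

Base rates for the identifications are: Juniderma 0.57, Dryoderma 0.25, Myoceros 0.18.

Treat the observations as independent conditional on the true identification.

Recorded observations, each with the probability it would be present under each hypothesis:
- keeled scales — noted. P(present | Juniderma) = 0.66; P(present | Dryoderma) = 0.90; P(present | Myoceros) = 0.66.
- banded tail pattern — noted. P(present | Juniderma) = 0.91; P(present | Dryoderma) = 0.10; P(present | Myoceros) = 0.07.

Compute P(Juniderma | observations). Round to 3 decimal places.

For each hypothesis, the unnormalized posterior weight is prior × product of the observation likelihoods:
  Juniderma: 0.57 × 0.66 × 0.91 = 0.34234
  Dryoderma: 0.25 × 0.90 × 0.10 = 0.0225
  Myoceros: 0.18 × 0.66 × 0.07 = 0.008316
Normalizing constant Z = 0.34234 + 0.0225 + 0.008316 = 0.37316.
P(Juniderma | evidence) = 0.34234 / 0.37316 ≈ 0.917.

0.917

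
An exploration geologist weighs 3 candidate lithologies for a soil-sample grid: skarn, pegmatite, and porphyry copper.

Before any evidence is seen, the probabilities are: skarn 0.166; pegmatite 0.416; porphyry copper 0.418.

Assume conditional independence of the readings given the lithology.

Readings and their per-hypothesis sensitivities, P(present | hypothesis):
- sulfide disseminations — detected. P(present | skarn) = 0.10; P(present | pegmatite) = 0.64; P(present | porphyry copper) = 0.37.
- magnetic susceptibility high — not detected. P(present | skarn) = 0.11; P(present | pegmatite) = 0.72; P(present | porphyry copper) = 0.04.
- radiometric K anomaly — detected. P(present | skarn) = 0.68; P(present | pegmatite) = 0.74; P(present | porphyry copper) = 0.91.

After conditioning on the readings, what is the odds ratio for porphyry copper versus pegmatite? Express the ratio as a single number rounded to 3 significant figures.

2.45

Posterior odds equal prior odds times the likelihood ratio; only the two competing hypotheses matter (using 1 − P(present | H) for each absent reading).
  porphyry copper: 0.418 × 0.37 × (1 − 0.04) × 0.91 = 0.13511
  pegmatite: 0.416 × 0.64 × (1 − 0.72) × 0.74 = 0.055165
Posterior odds = 0.13511 / 0.055165 ≈ 2.45.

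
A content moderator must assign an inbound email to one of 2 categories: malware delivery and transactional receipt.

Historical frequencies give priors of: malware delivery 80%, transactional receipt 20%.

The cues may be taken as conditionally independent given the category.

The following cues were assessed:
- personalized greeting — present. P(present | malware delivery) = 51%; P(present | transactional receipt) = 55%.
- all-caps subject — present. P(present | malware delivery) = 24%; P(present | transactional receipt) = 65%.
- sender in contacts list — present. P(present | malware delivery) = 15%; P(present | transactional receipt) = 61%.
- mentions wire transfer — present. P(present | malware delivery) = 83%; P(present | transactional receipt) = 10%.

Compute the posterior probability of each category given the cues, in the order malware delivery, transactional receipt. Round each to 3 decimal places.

0.737, 0.263

Multiply each prior by the joint likelihood of the cue pattern:
  malware delivery: 0.80 × 0.51 × 0.24 × 0.15 × 0.83 = 0.012191
  transactional receipt: 0.20 × 0.55 × 0.65 × 0.61 × 0.10 = 0.0043615
Marginal likelihood of the evidence = 0.016553.
P(malware delivery | evidence) = 0.012191 / 0.016553 ≈ 0.737
P(transactional receipt | evidence) = 0.0043615 / 0.016553 ≈ 0.263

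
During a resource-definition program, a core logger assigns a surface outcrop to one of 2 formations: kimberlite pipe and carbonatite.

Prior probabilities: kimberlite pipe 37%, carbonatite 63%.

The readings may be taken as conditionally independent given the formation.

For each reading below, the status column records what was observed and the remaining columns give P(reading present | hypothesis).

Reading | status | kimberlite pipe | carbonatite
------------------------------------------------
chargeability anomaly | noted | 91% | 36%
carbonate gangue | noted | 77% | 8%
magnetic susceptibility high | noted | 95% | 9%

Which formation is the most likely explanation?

For each hypothesis, the unnormalized posterior weight is prior × product of the reading likelihoods:
  kimberlite pipe: 0.37 × 0.91 × 0.77 × 0.95 = 0.2463
  carbonatite: 0.63 × 0.36 × 0.08 × 0.09 = 0.001633
Marginal likelihood of the evidence = 0.24793.
P(kimberlite pipe | evidence) ≈ 0.2463 / 0.24793 ≈ 0.993
P(carbonatite | evidence) ≈ 0.001633 / 0.24793 ≈ 0.007
The largest is 0.993, so kimberlite pipe is most probable.

kimberlite pipe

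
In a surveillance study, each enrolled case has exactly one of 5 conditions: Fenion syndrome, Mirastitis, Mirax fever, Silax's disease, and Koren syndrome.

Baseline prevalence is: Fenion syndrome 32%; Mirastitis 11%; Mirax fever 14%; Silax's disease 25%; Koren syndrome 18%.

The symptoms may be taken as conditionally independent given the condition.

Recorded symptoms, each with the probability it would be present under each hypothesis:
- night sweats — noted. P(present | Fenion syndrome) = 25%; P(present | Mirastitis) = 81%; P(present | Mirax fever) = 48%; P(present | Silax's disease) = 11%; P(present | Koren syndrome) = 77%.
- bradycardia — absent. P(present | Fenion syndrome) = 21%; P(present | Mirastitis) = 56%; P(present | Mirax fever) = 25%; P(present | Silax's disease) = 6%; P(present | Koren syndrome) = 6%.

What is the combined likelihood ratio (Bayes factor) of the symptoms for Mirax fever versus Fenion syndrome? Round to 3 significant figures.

The Bayes factor is the ratio of the joint likelihoods of the symptom pattern under the two hypotheses (using 1 − P(present | H) for each absent symptom).
  Mirax fever: 0.48 × (1 − 0.25) = 0.36
  Fenion syndrome: 0.25 × (1 − 0.21) = 0.1975
Bayes factor = 0.36 / 0.1975 ≈ 1.82

1.82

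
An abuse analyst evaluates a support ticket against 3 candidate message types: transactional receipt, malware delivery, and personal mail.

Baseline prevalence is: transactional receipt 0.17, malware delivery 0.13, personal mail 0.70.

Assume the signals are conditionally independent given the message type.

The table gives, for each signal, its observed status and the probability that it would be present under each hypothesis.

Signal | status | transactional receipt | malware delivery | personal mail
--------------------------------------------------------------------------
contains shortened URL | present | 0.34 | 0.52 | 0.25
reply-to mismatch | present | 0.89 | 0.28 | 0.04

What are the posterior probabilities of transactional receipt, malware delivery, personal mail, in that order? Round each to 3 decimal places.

By Bayes' rule with conditional independence, the unnormalized weight for each hypothesis is prior × ∏ likelihoods:
  transactional receipt: 0.17 × 0.34 × 0.89 = 0.051442
  malware delivery: 0.13 × 0.52 × 0.28 = 0.018928
  personal mail: 0.70 × 0.25 × 0.04 = 0.007
Marginal likelihood of the evidence = 0.07737.
P(transactional receipt | evidence) = 0.051442 / 0.07737 ≈ 0.665
P(malware delivery | evidence) = 0.018928 / 0.07737 ≈ 0.245
P(personal mail | evidence) = 0.007 / 0.07737 ≈ 0.090

0.665, 0.245, 0.090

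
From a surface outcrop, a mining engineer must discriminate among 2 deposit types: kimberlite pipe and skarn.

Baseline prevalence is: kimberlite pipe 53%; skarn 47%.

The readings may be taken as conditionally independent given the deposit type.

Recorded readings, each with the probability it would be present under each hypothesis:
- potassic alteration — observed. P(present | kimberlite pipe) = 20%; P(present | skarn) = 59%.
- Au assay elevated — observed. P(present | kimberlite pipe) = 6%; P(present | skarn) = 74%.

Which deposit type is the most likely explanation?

For each hypothesis, the unnormalized posterior weight is prior × product of the reading likelihoods:
  kimberlite pipe: 0.53 × 0.20 × 0.06 = 0.00636
  skarn: 0.47 × 0.59 × 0.74 = 0.2052
The unnormalized weights sum to 0.21156.
P(kimberlite pipe | evidence) ≈ 0.00636 / 0.21156 ≈ 0.030
P(skarn | evidence) ≈ 0.2052 / 0.21156 ≈ 0.970
The largest is 0.970, so skarn is most probable.

skarn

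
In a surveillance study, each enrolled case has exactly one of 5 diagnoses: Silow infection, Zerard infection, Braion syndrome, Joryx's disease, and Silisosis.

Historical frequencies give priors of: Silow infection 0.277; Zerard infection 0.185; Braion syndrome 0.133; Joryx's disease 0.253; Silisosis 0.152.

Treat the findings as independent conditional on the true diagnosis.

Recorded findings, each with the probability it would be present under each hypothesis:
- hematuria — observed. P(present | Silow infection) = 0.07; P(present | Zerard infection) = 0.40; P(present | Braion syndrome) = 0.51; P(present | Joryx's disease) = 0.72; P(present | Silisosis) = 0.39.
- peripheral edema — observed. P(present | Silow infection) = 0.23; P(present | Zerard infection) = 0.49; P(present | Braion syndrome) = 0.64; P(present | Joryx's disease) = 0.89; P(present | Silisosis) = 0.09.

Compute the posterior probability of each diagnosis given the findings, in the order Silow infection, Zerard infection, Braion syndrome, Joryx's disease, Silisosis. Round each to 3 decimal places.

0.018, 0.144, 0.173, 0.644, 0.021

Multiply each prior by the joint likelihood of the evidence pattern:
  Silow infection: 0.277 × 0.07 × 0.23 = 0.0044597
  Zerard infection: 0.185 × 0.40 × 0.49 = 0.03626
  Braion syndrome: 0.133 × 0.51 × 0.64 = 0.043411
  Joryx's disease: 0.253 × 0.72 × 0.89 = 0.16212
  Silisosis: 0.152 × 0.39 × 0.09 = 0.0053352
The unnormalized weights sum to 0.25159.
P(Silow infection | evidence) = 0.0044597 / 0.25159 ≈ 0.018
P(Zerard infection | evidence) = 0.03626 / 0.25159 ≈ 0.144
P(Braion syndrome | evidence) = 0.043411 / 0.25159 ≈ 0.173
P(Joryx's disease | evidence) = 0.16212 / 0.25159 ≈ 0.644
P(Silisosis | evidence) = 0.0053352 / 0.25159 ≈ 0.021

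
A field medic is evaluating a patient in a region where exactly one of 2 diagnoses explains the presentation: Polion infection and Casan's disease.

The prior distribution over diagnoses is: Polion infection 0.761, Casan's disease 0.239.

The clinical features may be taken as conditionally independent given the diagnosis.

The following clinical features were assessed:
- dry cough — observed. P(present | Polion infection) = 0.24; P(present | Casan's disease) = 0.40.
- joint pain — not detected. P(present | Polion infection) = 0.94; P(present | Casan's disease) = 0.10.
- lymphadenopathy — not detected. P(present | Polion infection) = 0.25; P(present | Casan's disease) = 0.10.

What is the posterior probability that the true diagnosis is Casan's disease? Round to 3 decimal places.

For each hypothesis, the unnormalized posterior weight is prior × product of the clinical feature likelihoods (using 1 − P(present | H) for each absent clinical feature):
  Polion infection: 0.761 × 0.24 × (1 − 0.94) × (1 − 0.25) = 0.0082188
  Casan's disease: 0.239 × 0.40 × (1 − 0.10) × (1 − 0.10) = 0.077436
Marginal likelihood of the evidence = 0.085655.
P(Casan's disease | evidence) = 0.077436 / 0.085655 ≈ 0.904.

0.904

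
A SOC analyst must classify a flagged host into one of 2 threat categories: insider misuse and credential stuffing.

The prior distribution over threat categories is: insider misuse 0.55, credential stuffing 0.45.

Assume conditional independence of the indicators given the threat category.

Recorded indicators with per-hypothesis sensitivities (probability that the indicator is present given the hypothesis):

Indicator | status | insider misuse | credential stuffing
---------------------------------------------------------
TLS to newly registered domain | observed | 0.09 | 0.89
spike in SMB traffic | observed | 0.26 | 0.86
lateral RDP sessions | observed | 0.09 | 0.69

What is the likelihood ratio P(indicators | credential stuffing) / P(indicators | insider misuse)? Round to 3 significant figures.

251

Take the product of per-indicator likelihoods under each hypothesis, then divide.
  credential stuffing: 0.89 × 0.86 × 0.69 = 0.52813
  insider misuse: 0.09 × 0.26 × 0.09 = 0.002106
Bayes factor = 0.52813 / 0.002106 ≈ 251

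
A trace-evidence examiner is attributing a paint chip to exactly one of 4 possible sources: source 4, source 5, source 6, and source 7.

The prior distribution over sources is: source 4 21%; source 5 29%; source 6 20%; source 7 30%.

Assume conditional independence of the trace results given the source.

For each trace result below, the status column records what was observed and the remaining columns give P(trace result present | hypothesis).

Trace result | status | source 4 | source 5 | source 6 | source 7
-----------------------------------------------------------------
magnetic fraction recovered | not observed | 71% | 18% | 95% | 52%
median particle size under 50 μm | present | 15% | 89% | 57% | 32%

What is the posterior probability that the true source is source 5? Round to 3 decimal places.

0.777

By Bayes' rule with conditional independence, the unnormalized weight for each hypothesis is prior × ∏ likelihoods (using 1 − P(present | H) for each absent trace result):
  source 4: 0.21 × (1 − 0.71) × 0.15 = 0.009135
  source 5: 0.29 × (1 − 0.18) × 0.89 = 0.21164
  source 6: 0.20 × (1 − 0.95) × 0.57 = 0.0057
  source 7: 0.30 × (1 − 0.52) × 0.32 = 0.04608
Normalizing constant Z = 0.009135 + 0.21164 + 0.0057 + 0.04608 = 0.27256.
P(source 5 | evidence) = 0.21164 / 0.27256 ≈ 0.777.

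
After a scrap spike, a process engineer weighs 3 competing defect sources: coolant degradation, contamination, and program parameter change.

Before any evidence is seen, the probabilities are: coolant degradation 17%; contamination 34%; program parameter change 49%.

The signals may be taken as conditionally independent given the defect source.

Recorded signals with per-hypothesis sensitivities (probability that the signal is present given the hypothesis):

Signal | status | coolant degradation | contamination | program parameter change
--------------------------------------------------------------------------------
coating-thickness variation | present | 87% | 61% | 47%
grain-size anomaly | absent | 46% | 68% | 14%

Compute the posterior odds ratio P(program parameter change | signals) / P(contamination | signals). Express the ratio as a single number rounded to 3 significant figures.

Posterior odds equal prior odds times the likelihood ratio; only the two competing hypotheses matter (using 1 − P(present | H) for each absent signal).
  program parameter change: 0.49 × 0.47 × (1 − 0.14) = 0.19806
  contamination: 0.34 × 0.61 × (1 − 0.68) = 0.066368
Odds(program parameter change : contamination) = 0.19806 / 0.066368 ≈ 2.98.

2.98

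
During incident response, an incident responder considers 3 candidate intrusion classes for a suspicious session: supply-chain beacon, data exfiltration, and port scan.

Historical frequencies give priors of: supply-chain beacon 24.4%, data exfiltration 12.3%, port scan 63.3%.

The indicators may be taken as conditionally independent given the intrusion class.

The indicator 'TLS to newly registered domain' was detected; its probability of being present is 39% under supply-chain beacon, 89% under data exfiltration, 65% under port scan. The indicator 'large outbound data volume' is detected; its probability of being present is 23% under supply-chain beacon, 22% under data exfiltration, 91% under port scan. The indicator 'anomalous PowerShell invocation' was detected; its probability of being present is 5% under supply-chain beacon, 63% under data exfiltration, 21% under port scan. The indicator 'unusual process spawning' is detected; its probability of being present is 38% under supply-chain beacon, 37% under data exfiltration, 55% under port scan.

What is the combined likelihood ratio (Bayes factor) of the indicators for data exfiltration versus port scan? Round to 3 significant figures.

Take the product of per-indicator likelihoods under each hypothesis, then divide.
  data exfiltration: 0.89 × 0.22 × 0.63 × 0.37 = 0.045641
  port scan: 0.65 × 0.91 × 0.21 × 0.55 = 0.068318
Bayes factor = 0.045641 / 0.068318 ≈ 0.668

0.668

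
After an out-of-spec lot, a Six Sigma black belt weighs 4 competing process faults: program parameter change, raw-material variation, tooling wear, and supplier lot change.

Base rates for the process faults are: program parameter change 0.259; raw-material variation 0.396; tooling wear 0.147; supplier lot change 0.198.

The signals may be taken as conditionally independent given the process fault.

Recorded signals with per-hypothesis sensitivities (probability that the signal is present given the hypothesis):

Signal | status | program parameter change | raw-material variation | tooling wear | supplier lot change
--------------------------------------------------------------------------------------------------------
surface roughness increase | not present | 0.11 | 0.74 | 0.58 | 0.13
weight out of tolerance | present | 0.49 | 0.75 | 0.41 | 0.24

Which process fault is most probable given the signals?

program parameter change

By Bayes' rule with conditional independence, the unnormalized weight for each hypothesis is prior × ∏ likelihoods (using 1 − P(present | H) for each absent signal):
  program parameter change: 0.259 × (1 − 0.11) × 0.49 = 0.11295
  raw-material variation: 0.396 × (1 − 0.74) × 0.75 = 0.07722
  tooling wear: 0.147 × (1 − 0.58) × 0.41 = 0.025313
  supplier lot change: 0.198 × (1 − 0.13) × 0.24 = 0.041342
The unnormalized weights sum to 0.25683.
P(program parameter change | evidence) ≈ 0.11295 / 0.25683 ≈ 0.440
P(raw-material variation | evidence) ≈ 0.07722 / 0.25683 ≈ 0.301
P(tooling wear | evidence) ≈ 0.025313 / 0.25683 ≈ 0.099
P(supplier lot change | evidence) ≈ 0.041342 / 0.25683 ≈ 0.161
The largest is 0.440, so program parameter change is most probable.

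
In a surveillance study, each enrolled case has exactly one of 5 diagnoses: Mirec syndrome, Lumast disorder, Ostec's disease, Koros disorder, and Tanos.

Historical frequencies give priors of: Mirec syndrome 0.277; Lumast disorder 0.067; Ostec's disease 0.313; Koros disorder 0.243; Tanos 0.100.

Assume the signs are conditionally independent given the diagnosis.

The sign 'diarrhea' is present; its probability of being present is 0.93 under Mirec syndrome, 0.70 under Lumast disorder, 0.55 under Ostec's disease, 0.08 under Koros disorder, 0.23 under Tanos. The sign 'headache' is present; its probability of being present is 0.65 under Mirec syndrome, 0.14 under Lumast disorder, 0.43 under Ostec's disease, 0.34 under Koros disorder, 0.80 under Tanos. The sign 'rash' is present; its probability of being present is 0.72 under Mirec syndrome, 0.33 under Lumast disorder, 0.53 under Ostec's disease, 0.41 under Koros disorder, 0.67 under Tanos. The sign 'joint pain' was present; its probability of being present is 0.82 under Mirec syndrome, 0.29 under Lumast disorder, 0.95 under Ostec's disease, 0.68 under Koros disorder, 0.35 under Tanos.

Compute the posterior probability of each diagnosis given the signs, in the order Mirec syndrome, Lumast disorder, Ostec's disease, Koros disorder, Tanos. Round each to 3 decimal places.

By Bayes' rule with conditional independence, the unnormalized weight for each hypothesis is prior × ∏ likelihoods:
  Mirec syndrome: 0.277 × 0.93 × 0.65 × 0.72 × 0.82 = 0.09886
  Lumast disorder: 0.067 × 0.70 × 0.14 × 0.33 × 0.29 = 0.00062837
  Ostec's disease: 0.313 × 0.55 × 0.43 × 0.53 × 0.95 = 0.037271
  Koros disorder: 0.243 × 0.08 × 0.34 × 0.41 × 0.68 = 0.0018428
  Tanos: 0.100 × 0.23 × 0.80 × 0.67 × 0.35 = 0.0043148
The unnormalized weights sum to 0.14292.
P(Mirec syndrome | evidence) = 0.09886 / 0.14292 ≈ 0.692
P(Lumast disorder | evidence) = 0.00062837 / 0.14292 ≈ 0.004
P(Ostec's disease | evidence) = 0.037271 / 0.14292 ≈ 0.261
P(Koros disorder | evidence) = 0.0018428 / 0.14292 ≈ 0.013
P(Tanos | evidence) = 0.0043148 / 0.14292 ≈ 0.030

0.692, 0.004, 0.261, 0.013, 0.030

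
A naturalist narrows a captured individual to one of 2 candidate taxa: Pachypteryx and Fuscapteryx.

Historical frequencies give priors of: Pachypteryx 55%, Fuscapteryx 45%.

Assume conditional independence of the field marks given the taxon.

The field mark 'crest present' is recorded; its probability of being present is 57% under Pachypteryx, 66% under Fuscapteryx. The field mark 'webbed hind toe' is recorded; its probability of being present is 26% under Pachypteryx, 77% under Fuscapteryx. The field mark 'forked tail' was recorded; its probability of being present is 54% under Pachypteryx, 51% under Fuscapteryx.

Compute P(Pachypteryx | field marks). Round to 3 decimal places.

0.274

By Bayes' rule with conditional independence, the unnormalized weight for each hypothesis is prior × ∏ likelihoods:
  Pachypteryx: 0.55 × 0.57 × 0.26 × 0.54 = 0.044015
  Fuscapteryx: 0.45 × 0.66 × 0.77 × 0.51 = 0.11663
The unnormalized weights sum to 0.16065.
P(Pachypteryx | evidence) = 0.044015 / 0.16065 ≈ 0.274.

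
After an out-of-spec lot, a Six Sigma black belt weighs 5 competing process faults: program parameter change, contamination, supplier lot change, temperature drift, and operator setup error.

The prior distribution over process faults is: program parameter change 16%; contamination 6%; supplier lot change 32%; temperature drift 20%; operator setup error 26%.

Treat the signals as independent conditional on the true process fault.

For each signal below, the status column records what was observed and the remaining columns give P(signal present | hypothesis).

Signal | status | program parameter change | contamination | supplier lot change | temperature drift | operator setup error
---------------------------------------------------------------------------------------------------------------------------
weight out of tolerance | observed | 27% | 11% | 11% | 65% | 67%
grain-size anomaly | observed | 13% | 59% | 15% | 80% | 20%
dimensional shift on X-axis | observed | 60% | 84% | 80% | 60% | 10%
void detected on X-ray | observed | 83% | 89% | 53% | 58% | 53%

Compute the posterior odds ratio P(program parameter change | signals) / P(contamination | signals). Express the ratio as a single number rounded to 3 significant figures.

The normalizing constant cancels in an odds ratio, so compute prior × likelihood for the two hypotheses only:
  program parameter change: 0.16 × 0.27 × 0.13 × 0.60 × 0.83 = 0.0027968
  contamination: 0.06 × 0.11 × 0.59 × 0.84 × 0.89 = 0.0029112
Posterior odds = 0.0027968 / 0.0029112 ≈ 0.961.

0.961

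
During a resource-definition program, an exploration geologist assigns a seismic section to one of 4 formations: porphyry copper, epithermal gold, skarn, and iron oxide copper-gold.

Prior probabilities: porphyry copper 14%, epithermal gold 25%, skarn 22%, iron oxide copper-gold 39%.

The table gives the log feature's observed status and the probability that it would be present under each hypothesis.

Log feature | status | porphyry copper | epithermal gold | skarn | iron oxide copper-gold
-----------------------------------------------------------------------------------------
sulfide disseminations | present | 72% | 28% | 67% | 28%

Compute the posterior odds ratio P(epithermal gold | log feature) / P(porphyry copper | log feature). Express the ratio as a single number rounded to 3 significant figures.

0.694

The normalizing constant cancels in an odds ratio, so compute prior × likelihood for the two hypotheses only:
  epithermal gold: 0.25 × 0.28 = 0.07
  porphyry copper: 0.14 × 0.72 = 0.1008
Odds(epithermal gold : porphyry copper) = 0.07 / 0.1008 ≈ 0.694.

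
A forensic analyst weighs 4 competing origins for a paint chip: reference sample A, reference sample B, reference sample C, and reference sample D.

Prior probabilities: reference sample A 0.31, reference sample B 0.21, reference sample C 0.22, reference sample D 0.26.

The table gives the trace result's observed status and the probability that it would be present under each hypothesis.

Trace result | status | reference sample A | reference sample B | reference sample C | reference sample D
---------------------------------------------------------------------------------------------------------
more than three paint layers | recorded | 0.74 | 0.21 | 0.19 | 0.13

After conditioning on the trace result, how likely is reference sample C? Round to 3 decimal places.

0.120

For each hypothesis, the unnormalized posterior weight is prior × likelihood:
  reference sample A: 0.31 × 0.74 = 0.2294
  reference sample B: 0.21 × 0.21 = 0.0441
  reference sample C: 0.22 × 0.19 = 0.0418
  reference sample D: 0.26 × 0.13 = 0.0338
The unnormalized weights sum to 0.3491.
P(reference sample C | evidence) = 0.0418 / 0.3491 ≈ 0.120.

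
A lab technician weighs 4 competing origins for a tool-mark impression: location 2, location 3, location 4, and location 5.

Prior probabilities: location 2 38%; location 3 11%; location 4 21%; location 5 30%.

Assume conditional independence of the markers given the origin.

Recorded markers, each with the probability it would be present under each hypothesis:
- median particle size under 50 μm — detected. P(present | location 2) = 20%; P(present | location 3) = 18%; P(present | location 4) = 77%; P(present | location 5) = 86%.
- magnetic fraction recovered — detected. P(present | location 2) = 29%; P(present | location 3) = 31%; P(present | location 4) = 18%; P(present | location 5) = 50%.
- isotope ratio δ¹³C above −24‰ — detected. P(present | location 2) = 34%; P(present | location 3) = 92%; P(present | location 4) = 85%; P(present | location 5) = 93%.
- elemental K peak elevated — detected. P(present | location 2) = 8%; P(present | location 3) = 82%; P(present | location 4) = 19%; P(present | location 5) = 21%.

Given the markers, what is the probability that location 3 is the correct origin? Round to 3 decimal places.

0.132

Multiply each prior by the joint likelihood of the marker pattern:
  location 2: 0.38 × 0.20 × 0.29 × 0.34 × 0.08 = 0.00059949
  location 3: 0.11 × 0.18 × 0.31 × 0.92 × 0.82 = 0.0046305
  location 4: 0.21 × 0.77 × 0.18 × 0.85 × 0.19 = 0.0047006
  location 5: 0.30 × 0.86 × 0.50 × 0.93 × 0.21 = 0.025194
Normalizing constant Z = 0.00059949 + 0.0046305 + 0.0047006 + 0.025194 = 0.035124.
P(location 3 | evidence) = 0.0046305 / 0.035124 ≈ 0.132.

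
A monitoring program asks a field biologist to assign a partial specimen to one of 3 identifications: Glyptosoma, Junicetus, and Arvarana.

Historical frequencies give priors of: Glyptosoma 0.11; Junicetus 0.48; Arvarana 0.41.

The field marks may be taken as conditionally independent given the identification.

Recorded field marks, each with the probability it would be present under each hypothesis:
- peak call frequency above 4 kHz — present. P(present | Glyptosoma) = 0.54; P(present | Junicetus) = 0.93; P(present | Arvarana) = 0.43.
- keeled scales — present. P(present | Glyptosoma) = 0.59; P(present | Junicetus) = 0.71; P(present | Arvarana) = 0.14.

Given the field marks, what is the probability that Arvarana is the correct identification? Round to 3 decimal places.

0.066

For each hypothesis, the unnormalized posterior weight is prior × product of the field mark likelihoods:
  Glyptosoma: 0.11 × 0.54 × 0.59 = 0.035046
  Junicetus: 0.48 × 0.93 × 0.71 = 0.31694
  Arvarana: 0.41 × 0.43 × 0.14 = 0.024682
The unnormalized weights sum to 0.37667.
P(Arvarana | evidence) = 0.024682 / 0.37667 ≈ 0.066.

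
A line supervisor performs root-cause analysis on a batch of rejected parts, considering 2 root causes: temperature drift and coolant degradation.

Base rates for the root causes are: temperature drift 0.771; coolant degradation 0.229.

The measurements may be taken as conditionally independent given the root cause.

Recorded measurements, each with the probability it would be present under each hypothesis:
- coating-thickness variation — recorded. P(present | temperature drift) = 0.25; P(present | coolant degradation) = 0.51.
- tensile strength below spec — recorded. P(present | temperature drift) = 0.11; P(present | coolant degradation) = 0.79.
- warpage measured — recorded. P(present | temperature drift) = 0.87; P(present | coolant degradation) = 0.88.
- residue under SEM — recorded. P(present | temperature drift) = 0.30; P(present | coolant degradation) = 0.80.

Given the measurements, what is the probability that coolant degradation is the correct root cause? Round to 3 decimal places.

By Bayes' rule with conditional independence, the unnormalized weight for each hypothesis is prior × ∏ likelihoods:
  temperature drift: 0.771 × 0.25 × 0.11 × 0.87 × 0.30 = 0.0055339
  coolant degradation: 0.229 × 0.51 × 0.79 × 0.88 × 0.80 = 0.064954
Normalizing constant Z = 0.0055339 + 0.064954 = 0.070488.
P(coolant degradation | evidence) = 0.064954 / 0.070488 ≈ 0.921.

0.921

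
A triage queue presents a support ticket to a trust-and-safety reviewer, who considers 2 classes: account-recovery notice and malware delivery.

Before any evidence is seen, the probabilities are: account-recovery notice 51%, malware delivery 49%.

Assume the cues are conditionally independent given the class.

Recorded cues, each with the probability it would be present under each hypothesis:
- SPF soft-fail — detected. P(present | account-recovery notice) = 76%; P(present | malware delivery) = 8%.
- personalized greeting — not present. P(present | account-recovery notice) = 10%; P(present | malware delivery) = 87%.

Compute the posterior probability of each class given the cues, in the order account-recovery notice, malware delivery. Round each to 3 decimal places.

0.986, 0.014

By Bayes' rule with conditional independence, the unnormalized weight for each hypothesis is prior × ∏ likelihoods (using 1 − P(present | H) for each absent cue):
  account-recovery notice: 0.51 × 0.76 × (1 − 0.10) = 0.34884
  malware delivery: 0.49 × 0.08 × (1 − 0.87) = 0.005096
Normalizing constant Z = 0.34884 + 0.005096 = 0.35394.
P(account-recovery notice | evidence) = 0.34884 / 0.35394 ≈ 0.986
P(malware delivery | evidence) = 0.005096 / 0.35394 ≈ 0.014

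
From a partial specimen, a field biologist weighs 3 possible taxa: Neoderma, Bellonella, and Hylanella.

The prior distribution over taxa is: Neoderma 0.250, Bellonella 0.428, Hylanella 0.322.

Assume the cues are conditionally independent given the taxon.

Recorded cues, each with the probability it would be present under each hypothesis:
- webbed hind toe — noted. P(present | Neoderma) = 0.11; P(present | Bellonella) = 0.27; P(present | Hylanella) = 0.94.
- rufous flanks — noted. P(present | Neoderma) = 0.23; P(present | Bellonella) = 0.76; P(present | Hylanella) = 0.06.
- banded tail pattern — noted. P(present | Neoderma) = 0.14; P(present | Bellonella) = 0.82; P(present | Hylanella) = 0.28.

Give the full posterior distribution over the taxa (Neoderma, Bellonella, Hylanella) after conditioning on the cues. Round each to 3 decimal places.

By Bayes' rule with conditional independence, the unnormalized weight for each hypothesis is prior × ∏ likelihoods:
  Neoderma: 0.250 × 0.11 × 0.23 × 0.14 = 0.0008855
  Bellonella: 0.428 × 0.27 × 0.76 × 0.82 = 0.072017
  Hylanella: 0.322 × 0.94 × 0.06 × 0.28 = 0.005085
Marginal likelihood of the evidence = 0.077988.
P(Neoderma | evidence) = 0.0008855 / 0.077988 ≈ 0.011
P(Bellonella | evidence) = 0.072017 / 0.077988 ≈ 0.923
P(Hylanella | evidence) = 0.005085 / 0.077988 ≈ 0.065

0.011, 0.923, 0.065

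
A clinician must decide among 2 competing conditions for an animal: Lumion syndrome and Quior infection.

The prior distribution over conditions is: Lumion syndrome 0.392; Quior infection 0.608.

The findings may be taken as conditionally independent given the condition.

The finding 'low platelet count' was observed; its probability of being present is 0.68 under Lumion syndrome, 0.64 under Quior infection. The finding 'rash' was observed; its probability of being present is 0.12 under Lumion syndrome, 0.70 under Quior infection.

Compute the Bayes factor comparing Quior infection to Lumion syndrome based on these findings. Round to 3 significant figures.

Take the product of per-finding likelihoods under each hypothesis, then divide.
  Quior infection: 0.64 × 0.70 = 0.448
  Lumion syndrome: 0.68 × 0.12 = 0.0816
Bayes factor = 0.448 / 0.0816 ≈ 5.49

5.49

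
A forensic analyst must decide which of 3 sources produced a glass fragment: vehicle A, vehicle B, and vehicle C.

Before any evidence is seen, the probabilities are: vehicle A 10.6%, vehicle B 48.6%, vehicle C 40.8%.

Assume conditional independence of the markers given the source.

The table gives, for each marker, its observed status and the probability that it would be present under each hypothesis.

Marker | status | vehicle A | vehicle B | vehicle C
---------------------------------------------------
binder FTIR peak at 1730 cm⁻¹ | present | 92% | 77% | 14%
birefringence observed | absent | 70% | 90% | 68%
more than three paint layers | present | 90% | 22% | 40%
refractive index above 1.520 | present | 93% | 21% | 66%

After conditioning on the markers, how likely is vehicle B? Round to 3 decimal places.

For each hypothesis, the unnormalized posterior weight is prior × product of the marker likelihoods (using 1 − P(present | H) for each absent marker):
  vehicle A: 0.106 × 0.92 × (1 − 0.70) × 0.90 × 0.93 = 0.024487
  vehicle B: 0.486 × 0.77 × (1 − 0.90) × 0.22 × 0.21 = 0.0017289
  vehicle C: 0.408 × 0.14 × (1 − 0.68) × 0.40 × 0.66 = 0.0048255
Normalizing constant Z = 0.024487 + 0.0017289 + 0.0048255 = 0.031042.
P(vehicle B | evidence) = 0.0017289 / 0.031042 ≈ 0.056.

0.056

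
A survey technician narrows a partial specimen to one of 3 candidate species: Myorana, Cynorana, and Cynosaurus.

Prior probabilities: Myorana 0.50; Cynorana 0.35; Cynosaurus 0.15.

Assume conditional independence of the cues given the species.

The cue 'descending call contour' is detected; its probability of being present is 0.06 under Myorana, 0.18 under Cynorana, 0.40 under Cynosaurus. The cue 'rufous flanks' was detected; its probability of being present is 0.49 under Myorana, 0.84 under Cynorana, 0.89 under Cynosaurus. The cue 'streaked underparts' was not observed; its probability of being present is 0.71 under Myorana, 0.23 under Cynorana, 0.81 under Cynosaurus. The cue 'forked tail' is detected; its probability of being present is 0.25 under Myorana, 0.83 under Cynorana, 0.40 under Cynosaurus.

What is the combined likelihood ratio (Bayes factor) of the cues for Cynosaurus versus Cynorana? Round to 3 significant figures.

The Bayes factor is the ratio of the joint likelihoods of the cue pattern under the two hypotheses (using 1 − P(present | H) for each absent cue).
  Cynosaurus: 0.40 × 0.89 × (1 − 0.81) × 0.40 = 0.027056
  Cynorana: 0.18 × 0.84 × (1 − 0.23) × 0.83 = 0.096632
Bayes factor = 0.027056 / 0.096632 ≈ 0.280

0.280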